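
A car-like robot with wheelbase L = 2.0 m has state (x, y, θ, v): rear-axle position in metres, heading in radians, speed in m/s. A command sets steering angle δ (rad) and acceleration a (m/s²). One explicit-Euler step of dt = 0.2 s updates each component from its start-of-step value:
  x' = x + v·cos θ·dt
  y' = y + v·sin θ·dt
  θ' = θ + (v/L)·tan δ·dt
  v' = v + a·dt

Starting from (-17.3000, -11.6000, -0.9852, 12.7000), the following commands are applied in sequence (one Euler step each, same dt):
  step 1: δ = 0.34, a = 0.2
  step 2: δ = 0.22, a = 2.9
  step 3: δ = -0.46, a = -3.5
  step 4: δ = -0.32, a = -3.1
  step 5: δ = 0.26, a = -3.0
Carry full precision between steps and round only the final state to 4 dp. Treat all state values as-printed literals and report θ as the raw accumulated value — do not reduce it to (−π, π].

after step 1 (δ=0.34, a=0.2): (-15.896151, -13.716792, -0.535954, 12.740000)
after step 2 (δ=0.22, a=2.9): (-13.705427, -15.017958, -0.251063, 13.320000)
after step 3 (δ=-0.46, a=-3.5): (-11.124946, -15.679785, -0.911001, 12.620000)
after step 4 (δ=-0.32, a=-3.1): (-9.577847, -17.674042, -1.329214, 12.000000)
after step 5 (δ=0.26, a=-3.0): (-9.003673, -20.004348, -1.009988, 11.400000)

(-9.0037, -20.0043, -1.0100, 11.4000)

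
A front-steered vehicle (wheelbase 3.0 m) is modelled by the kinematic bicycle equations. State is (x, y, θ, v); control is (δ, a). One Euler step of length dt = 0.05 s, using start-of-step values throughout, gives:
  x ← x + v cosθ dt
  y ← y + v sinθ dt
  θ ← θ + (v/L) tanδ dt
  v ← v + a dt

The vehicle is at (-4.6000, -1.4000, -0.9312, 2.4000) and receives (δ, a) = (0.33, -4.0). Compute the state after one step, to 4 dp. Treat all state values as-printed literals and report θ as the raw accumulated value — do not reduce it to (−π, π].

(-4.5284, -1.4963, -0.9175, 2.2000)

x' = -4.6000 + 2.4000·cos(-0.9312)·0.05 = -4.5284
y' = -1.4000 + 2.4000·sin(-0.9312)·0.05 = -1.4963
θ' = -0.9312 + (2.4000/3.0)·tan(0.33)·0.05 = -0.9175
v' = 2.4000 − 4.0000·0.05 = 2.2000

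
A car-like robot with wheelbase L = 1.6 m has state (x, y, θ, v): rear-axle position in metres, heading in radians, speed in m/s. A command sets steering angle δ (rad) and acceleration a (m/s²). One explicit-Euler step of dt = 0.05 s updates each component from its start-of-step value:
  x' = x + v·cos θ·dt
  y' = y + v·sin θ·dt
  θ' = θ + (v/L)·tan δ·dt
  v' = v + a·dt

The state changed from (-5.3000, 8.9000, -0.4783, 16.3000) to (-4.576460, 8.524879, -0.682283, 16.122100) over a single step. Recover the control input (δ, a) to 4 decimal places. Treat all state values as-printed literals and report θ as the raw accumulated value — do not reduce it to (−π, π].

a = (v'−v)/dt = (-0.177900)/0.05 = -3.5580
Δθ = θ'−θ = -0.203983;  (v·dt/L) = 16.3000·0.05/1.6 = 0.509375
tan δ = Δθ·L/(v·dt) = -0.400457  →  δ = -0.3809

δ = -0.3809, a = -3.5580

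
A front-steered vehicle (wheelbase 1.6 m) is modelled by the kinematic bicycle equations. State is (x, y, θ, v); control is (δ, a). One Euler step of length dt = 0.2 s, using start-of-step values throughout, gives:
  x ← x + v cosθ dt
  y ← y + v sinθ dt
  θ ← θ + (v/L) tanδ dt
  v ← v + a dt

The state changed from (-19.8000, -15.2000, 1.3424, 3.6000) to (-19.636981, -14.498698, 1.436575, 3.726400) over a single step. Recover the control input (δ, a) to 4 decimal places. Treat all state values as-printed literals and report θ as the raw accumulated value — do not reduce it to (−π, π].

a = (v'−v)/dt = (0.126400)/0.2 = 0.6320
Δθ = θ'−θ = 0.094175;  (v·dt/L) = 3.6000·0.2/1.6 = 0.450000
tan δ = Δθ·L/(v·dt) = 0.209278  →  δ = 0.2063

δ = 0.2063, a = 0.6320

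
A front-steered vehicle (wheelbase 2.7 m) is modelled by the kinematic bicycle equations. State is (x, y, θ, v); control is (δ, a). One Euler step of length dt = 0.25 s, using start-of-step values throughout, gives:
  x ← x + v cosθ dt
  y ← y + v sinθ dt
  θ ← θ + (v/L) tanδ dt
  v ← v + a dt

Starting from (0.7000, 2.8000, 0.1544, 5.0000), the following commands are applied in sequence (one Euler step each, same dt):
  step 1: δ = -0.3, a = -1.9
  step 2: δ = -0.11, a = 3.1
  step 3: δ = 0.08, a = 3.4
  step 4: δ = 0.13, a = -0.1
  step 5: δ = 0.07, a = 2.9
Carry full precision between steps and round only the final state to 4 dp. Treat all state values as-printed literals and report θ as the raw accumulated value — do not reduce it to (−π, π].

(7.4545, 3.0853, 0.1185, 6.8500)

after step 1 (δ=-0.3, a=-1.9): (1.935130, 2.992234, 0.011189, 4.525000)
after step 2 (δ=-0.11, a=3.1): (3.066309, 3.004891, -0.035086, 5.300000)
after step 3 (δ=0.08, a=3.4): (4.390494, 2.958412, 0.004257, 6.150000)
after step 4 (δ=0.13, a=-0.1): (5.927980, 2.964957, 0.078705, 6.125000)
after step 5 (δ=0.07, a=2.9): (7.454490, 3.085350, 0.118469, 6.850000)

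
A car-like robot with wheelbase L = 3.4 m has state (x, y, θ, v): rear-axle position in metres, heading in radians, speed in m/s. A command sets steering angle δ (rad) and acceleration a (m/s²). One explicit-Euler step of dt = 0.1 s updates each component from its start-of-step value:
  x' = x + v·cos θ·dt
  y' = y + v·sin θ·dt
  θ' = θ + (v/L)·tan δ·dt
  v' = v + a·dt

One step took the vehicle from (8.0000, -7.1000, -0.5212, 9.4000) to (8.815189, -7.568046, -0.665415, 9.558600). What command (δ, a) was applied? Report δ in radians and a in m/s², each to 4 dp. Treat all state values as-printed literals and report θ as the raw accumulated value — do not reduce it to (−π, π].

δ = -0.4808, a = 1.5860

a = (v'−v)/dt = (0.158600)/0.1 = 1.5860
Δθ = θ'−θ = -0.144215;  (v·dt/L) = 9.4000·0.1/3.4 = 0.276471
tan δ = Δθ·L/(v·dt) = -0.521629  →  δ = -0.4808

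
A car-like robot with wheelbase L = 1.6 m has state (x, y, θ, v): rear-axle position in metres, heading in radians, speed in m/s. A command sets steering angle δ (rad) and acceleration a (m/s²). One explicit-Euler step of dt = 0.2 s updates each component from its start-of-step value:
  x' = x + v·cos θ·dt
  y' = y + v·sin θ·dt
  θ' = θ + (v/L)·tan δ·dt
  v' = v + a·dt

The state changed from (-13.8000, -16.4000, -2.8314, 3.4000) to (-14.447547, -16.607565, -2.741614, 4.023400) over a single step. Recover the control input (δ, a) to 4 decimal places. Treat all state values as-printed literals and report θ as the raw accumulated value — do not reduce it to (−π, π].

δ = 0.2082, a = 3.1170

a = (v'−v)/dt = (0.623400)/0.2 = 3.1170
Δθ = θ'−θ = 0.089786;  (v·dt/L) = 3.4000·0.2/1.6 = 0.425000
tan δ = Δθ·L/(v·dt) = 0.211261  →  δ = 0.2082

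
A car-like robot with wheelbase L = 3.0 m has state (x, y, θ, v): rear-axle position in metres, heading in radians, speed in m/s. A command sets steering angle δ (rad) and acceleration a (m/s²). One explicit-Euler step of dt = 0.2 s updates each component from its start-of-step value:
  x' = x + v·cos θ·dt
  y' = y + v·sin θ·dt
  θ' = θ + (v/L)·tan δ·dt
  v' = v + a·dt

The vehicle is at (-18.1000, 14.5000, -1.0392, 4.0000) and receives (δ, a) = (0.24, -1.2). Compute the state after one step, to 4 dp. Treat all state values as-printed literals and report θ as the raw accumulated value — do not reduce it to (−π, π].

(-17.6945, 13.8104, -0.9739, 3.7600)

x' = -18.1000 + 4.0000·cos(-1.0392)·0.2 = -17.6945
y' = 14.5000 + 4.0000·sin(-1.0392)·0.2 = 13.8104
θ' = -1.0392 + (4.0000/3.0)·tan(0.24)·0.2 = -0.9739
v' = 4.0000 − 1.2000·0.2 = 3.7600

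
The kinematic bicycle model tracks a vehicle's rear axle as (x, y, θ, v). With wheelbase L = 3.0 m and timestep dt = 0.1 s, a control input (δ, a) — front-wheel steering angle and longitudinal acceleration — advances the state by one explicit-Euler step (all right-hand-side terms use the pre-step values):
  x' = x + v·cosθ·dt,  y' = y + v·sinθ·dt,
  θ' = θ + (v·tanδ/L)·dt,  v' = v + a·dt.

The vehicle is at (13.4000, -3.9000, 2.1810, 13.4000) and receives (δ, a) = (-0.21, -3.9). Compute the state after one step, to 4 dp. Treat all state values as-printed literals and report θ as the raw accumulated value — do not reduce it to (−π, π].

(12.6321, -2.8018, 2.0858, 13.0100)

x' = 13.4000 + 13.4000·cos(2.1810)·0.1 = 12.6321
y' = -3.9000 + 13.4000·sin(2.1810)·0.1 = -2.8018
θ' = 2.1810 + (13.4000/3.0)·tan(-0.21)·0.1 = 2.0858
v' = 13.4000 − 3.9000·0.1 = 13.0100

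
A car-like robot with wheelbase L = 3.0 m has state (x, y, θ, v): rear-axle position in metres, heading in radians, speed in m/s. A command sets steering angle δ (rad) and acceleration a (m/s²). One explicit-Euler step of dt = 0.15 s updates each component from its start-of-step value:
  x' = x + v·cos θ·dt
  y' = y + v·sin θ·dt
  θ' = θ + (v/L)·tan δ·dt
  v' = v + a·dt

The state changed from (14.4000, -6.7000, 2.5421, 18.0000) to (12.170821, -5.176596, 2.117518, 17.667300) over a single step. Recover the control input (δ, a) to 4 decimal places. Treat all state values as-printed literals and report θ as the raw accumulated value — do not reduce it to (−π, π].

a = (v'−v)/dt = (-0.332700)/0.15 = -2.2180
Δθ = θ'−θ = -0.424582;  (v·dt/L) = 18.0000·0.15/3.0 = 0.900000
tan δ = Δθ·L/(v·dt) = -0.471758  →  δ = -0.4408

δ = -0.4408, a = -2.2180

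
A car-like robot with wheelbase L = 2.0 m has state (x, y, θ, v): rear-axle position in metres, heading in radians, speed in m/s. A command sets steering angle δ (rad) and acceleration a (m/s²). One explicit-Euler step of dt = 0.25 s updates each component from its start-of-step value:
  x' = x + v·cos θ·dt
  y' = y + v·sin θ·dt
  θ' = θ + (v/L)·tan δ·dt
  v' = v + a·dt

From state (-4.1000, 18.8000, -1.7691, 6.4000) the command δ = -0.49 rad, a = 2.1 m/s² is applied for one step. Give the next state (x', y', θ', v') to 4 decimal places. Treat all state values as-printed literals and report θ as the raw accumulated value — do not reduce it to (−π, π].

(-4.4152, 17.2314, -2.1958, 6.9250)

x' = -4.1000 + 6.4000·cos(-1.7691)·0.25 = -4.4152
y' = 18.8000 + 6.4000·sin(-1.7691)·0.25 = 17.2314
θ' = -1.7691 + (6.4000/2.0)·tan(-0.49)·0.25 = -2.1958
v' = 6.4000 + 2.1000·0.25 = 6.9250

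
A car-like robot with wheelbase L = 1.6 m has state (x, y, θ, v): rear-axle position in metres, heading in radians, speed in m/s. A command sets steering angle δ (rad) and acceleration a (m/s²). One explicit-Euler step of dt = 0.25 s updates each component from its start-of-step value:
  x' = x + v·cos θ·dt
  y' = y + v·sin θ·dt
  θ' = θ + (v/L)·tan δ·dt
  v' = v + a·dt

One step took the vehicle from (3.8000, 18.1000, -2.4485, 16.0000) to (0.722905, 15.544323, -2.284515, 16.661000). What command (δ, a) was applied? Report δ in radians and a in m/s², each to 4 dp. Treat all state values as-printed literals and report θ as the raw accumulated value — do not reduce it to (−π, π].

a = (v'−v)/dt = (0.661000)/0.25 = 2.6440
Δθ = θ'−θ = 0.163985;  (v·dt/L) = 16.0000·0.25/1.6 = 2.500000
tan δ = Δθ·L/(v·dt) = 0.065594  →  δ = 0.0655

δ = 0.0655, a = 2.6440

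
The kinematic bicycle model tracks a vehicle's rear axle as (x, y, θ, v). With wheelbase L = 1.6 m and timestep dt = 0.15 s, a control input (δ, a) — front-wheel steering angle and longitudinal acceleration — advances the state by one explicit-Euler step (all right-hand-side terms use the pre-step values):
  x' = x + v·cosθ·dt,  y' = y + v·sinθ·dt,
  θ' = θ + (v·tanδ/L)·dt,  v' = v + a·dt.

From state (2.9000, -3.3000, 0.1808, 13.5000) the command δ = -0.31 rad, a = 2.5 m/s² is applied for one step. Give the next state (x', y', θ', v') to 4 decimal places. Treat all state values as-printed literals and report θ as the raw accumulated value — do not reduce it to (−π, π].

x' = 2.9000 + 13.5000·cos(0.1808)·0.15 = 4.8920
y' = -3.3000 + 13.5000·sin(0.1808)·0.15 = -2.9359
θ' = 0.1808 + (13.5000/1.6)·tan(-0.31)·0.15 = -0.2246
v' = 13.5000 + 2.5000·0.15 = 13.8750

(4.8920, -2.9359, -0.2246, 13.8750)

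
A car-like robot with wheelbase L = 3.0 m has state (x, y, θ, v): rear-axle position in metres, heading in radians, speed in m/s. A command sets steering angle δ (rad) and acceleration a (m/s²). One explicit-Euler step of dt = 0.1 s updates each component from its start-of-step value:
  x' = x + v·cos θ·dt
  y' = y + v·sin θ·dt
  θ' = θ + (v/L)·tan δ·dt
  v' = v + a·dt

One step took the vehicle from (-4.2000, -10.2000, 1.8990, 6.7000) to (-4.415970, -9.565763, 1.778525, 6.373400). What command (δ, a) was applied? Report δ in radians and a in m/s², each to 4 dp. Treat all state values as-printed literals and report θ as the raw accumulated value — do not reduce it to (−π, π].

δ = -0.4947, a = -3.2660

a = (v'−v)/dt = (-0.326600)/0.1 = -3.2660
Δθ = θ'−θ = -0.120475;  (v·dt/L) = 6.7000·0.1/3.0 = 0.223333
tan δ = Δθ·L/(v·dt) = -0.539440  →  δ = -0.4947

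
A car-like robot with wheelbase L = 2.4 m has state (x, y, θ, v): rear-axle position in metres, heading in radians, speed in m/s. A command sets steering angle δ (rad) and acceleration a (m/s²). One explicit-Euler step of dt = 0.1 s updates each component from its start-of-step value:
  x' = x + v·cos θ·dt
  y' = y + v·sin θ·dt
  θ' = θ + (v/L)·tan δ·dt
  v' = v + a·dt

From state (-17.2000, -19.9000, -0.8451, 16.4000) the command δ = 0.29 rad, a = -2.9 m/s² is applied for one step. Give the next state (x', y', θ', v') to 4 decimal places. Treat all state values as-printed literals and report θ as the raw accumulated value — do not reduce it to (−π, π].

x' = -17.2000 + 16.4000·cos(-0.8451)·0.1 = -16.1116
y' = -19.9000 + 16.4000·sin(-0.8451)·0.1 = -21.1268
θ' = -0.8451 + (16.4000/2.4)·tan(0.29)·0.1 = -0.6412
v' = 16.4000 − 2.9000·0.1 = 16.1100

(-16.1116, -21.1268, -0.6412, 16.1100)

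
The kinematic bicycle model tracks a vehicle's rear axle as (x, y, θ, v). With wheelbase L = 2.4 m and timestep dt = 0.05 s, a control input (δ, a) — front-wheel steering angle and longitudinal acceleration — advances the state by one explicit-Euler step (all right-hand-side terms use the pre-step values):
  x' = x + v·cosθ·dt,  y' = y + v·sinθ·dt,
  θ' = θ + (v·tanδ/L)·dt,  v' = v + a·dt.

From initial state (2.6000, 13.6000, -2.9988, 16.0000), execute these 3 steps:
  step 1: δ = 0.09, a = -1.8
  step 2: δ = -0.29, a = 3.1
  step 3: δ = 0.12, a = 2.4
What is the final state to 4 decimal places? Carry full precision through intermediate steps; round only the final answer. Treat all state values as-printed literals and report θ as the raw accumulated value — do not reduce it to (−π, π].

(0.2234, 13.2900, -3.0273, 16.1850)

after step 1 (δ=0.09, a=-1.8): (1.808142, 13.486154, -2.968719, 15.910000)
after step 2 (δ=-0.29, a=3.1): (1.024499, 13.349316, -3.067630, 16.065000)
after step 3 (δ=0.12, a=2.4): (0.223445, 13.289960, -3.027274, 16.185000)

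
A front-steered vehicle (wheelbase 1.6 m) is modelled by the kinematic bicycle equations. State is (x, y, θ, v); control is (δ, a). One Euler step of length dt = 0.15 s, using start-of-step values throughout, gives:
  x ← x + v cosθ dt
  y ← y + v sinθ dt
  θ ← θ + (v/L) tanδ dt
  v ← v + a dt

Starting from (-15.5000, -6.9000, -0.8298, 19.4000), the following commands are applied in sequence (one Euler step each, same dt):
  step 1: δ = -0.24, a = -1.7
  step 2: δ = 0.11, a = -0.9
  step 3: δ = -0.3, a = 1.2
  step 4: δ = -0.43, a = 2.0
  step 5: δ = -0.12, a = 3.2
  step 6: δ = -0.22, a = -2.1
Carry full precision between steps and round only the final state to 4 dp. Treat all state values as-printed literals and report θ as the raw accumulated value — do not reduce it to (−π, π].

(-16.4407, -20.3877, -3.0920, 19.6550)

after step 1 (δ=-0.24, a=-1.7): (-13.535682, -9.046987, -1.274879, 19.145000)
after step 2 (δ=0.11, a=-0.9): (-12.698228, -11.793917, -1.076646, 19.010000)
after step 3 (δ=-0.3, a=1.2): (-11.345807, -14.304297, -1.627941, 19.190000)
after step 4 (δ=-0.43, a=2.0): (-11.510207, -17.178098, -2.453029, 19.490000)
after step 5 (δ=-0.12, a=3.2): (-13.767615, -19.035775, -2.673350, 19.970000)
after step 6 (δ=-0.22, a=-2.1): (-16.440687, -20.387701, -3.092007, 19.655000)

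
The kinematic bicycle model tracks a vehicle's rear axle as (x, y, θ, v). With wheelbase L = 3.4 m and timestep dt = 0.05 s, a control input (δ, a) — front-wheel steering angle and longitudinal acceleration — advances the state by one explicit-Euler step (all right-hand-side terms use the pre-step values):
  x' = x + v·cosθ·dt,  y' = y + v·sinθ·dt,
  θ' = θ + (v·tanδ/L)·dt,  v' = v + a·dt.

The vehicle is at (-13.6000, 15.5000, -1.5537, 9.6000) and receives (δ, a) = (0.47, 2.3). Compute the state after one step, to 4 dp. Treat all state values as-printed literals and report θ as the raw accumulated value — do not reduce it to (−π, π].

x' = -13.6000 + 9.6000·cos(-1.5537)·0.05 = -13.5918
y' = 15.5000 + 9.6000·sin(-1.5537)·0.05 = 15.0201
θ' = -1.5537 + (9.6000/3.4)·tan(0.47)·0.05 = -1.4820
v' = 9.6000 + 2.3000·0.05 = 9.7150

(-13.5918, 15.0201, -1.4820, 9.7150)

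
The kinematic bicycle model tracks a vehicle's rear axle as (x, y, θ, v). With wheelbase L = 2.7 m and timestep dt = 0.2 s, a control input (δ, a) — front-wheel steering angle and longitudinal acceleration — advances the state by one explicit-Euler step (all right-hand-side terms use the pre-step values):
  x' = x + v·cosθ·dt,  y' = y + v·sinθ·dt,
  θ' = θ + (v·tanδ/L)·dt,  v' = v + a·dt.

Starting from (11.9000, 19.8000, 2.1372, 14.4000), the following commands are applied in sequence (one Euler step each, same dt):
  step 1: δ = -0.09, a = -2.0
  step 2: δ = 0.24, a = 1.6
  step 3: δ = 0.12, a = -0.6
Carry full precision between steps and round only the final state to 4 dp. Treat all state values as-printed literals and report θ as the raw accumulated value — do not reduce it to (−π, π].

after step 1 (δ=-0.09, a=-2.0): (10.354590, 22.230248, 2.040940, 14.000000)
after step 2 (δ=0.24, a=1.6): (9.086150, 24.726457, 2.294720, 14.320000)
after step 3 (δ=0.12, a=-0.6): (7.189238, 26.872202, 2.422624, 14.200000)

(7.1892, 26.8722, 2.4226, 14.2000)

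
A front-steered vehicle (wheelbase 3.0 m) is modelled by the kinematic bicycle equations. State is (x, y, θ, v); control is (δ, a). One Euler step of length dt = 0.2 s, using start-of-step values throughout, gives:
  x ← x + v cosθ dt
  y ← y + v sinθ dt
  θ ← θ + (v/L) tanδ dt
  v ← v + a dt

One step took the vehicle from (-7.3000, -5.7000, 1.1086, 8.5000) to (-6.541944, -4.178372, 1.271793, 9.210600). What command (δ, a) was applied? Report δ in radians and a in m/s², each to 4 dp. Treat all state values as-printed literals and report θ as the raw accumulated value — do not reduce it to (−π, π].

δ = 0.2804, a = 3.5530

a = (v'−v)/dt = (0.710600)/0.2 = 3.5530
Δθ = θ'−θ = 0.163193;  (v·dt/L) = 8.5000·0.2/3.0 = 0.566667
tan δ = Δθ·L/(v·dt) = 0.287988  →  δ = 0.2804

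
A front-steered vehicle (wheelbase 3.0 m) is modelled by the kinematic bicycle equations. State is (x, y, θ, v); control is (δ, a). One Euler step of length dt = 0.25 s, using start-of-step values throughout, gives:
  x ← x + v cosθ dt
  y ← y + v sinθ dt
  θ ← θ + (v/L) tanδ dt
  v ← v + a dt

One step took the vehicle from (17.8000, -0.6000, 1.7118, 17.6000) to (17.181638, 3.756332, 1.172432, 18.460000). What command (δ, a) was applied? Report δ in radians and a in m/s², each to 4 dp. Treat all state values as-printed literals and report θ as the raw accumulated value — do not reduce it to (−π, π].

a = (v'−v)/dt = (0.860000)/0.25 = 3.4400
Δθ = θ'−θ = -0.539368;  (v·dt/L) = 17.6000·0.25/3.0 = 1.466667
tan δ = Δθ·L/(v·dt) = -0.367751  →  δ = -0.3524

δ = -0.3524, a = 3.4400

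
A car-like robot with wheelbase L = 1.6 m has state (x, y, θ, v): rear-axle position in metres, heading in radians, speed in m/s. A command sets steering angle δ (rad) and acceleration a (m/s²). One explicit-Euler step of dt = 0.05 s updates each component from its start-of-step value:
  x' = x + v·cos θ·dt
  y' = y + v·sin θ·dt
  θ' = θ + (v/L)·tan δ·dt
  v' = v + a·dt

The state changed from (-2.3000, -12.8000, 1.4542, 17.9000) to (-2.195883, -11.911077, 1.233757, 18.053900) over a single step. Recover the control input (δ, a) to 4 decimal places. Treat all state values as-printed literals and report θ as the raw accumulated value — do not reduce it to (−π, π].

δ = -0.3754, a = 3.0780

a = (v'−v)/dt = (0.153900)/0.05 = 3.0780
Δθ = θ'−θ = -0.220443;  (v·dt/L) = 17.9000·0.05/1.6 = 0.559375
tan δ = Δθ·L/(v·dt) = -0.394088  →  δ = -0.3754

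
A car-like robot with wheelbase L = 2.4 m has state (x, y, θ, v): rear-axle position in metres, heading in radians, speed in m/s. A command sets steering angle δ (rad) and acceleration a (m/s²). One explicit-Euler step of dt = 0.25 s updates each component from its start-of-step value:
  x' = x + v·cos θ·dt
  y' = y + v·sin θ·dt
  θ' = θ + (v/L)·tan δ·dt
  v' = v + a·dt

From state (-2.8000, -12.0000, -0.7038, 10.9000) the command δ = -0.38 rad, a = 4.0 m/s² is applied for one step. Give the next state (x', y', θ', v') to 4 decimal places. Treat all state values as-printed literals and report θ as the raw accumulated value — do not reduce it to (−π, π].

(-0.7225, -13.7634, -1.1573, 11.9000)

x' = -2.8000 + 10.9000·cos(-0.7038)·0.25 = -0.7225
y' = -12.0000 + 10.9000·sin(-0.7038)·0.25 = -13.7634
θ' = -0.7038 + (10.9000/2.4)·tan(-0.38)·0.25 = -1.1573
v' = 10.9000 + 4.0000·0.25 = 11.9000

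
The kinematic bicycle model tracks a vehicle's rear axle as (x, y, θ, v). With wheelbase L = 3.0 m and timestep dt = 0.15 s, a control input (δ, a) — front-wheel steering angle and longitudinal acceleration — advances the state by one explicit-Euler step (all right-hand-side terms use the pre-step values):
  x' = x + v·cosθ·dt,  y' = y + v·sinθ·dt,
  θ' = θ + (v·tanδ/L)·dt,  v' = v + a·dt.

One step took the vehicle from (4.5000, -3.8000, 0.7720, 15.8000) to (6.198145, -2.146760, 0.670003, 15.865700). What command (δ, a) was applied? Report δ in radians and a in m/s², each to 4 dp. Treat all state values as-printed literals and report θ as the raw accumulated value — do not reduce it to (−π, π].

δ = -0.1284, a = 0.4380

a = (v'−v)/dt = (0.065700)/0.15 = 0.4380
Δθ = θ'−θ = -0.101997;  (v·dt/L) = 15.8000·0.15/3.0 = 0.790000
tan δ = Δθ·L/(v·dt) = -0.129110  →  δ = -0.1284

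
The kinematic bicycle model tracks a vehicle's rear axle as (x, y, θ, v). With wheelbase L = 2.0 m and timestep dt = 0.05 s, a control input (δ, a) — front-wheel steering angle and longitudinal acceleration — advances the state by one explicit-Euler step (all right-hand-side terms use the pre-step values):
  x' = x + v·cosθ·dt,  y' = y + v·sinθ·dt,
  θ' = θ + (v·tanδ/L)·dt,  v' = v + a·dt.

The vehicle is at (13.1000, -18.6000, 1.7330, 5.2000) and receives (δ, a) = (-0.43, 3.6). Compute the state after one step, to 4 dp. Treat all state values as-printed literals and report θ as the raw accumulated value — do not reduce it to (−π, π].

x' = 13.1000 + 5.2000·cos(1.7330)·0.05 = 13.0580
y' = -18.6000 + 5.2000·sin(1.7330)·0.05 = -18.3434
θ' = 1.7330 + (5.2000/2.0)·tan(-0.43)·0.05 = 1.6734
v' = 5.2000 + 3.6000·0.05 = 5.3800

(13.0580, -18.3434, 1.6734, 5.3800)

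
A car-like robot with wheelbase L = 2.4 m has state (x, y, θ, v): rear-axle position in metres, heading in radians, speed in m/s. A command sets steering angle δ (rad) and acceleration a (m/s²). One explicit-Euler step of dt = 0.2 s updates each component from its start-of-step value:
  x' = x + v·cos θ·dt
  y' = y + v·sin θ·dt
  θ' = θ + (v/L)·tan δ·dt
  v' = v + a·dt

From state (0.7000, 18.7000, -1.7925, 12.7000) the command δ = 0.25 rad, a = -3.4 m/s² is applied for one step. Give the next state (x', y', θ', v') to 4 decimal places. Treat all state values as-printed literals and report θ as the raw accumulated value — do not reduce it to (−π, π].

x' = 0.7000 + 12.7000·cos(-1.7925)·0.2 = 0.1415
y' = 18.7000 + 12.7000·sin(-1.7925)·0.2 = 16.2222
θ' = -1.7925 + (12.7000/2.4)·tan(0.25)·0.2 = -1.5223
v' = 12.7000 − 3.4000·0.2 = 12.0200

(0.1415, 16.2222, -1.5223, 12.0200)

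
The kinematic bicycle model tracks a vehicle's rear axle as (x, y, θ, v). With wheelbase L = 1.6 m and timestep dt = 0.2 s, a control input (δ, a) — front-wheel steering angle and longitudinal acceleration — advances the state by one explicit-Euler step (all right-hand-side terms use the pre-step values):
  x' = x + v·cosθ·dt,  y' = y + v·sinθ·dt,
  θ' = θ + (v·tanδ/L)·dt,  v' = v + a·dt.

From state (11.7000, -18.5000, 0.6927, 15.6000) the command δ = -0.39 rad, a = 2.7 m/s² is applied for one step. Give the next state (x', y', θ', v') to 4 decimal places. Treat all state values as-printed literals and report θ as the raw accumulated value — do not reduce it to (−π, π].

(14.1009, -16.5075, -0.1089, 16.1400)

x' = 11.7000 + 15.6000·cos(0.6927)·0.2 = 14.1009
y' = -18.5000 + 15.6000·sin(0.6927)·0.2 = -16.5075
θ' = 0.6927 + (15.6000/1.6)·tan(-0.39)·0.2 = -0.1089
v' = 15.6000 + 2.7000·0.2 = 16.1400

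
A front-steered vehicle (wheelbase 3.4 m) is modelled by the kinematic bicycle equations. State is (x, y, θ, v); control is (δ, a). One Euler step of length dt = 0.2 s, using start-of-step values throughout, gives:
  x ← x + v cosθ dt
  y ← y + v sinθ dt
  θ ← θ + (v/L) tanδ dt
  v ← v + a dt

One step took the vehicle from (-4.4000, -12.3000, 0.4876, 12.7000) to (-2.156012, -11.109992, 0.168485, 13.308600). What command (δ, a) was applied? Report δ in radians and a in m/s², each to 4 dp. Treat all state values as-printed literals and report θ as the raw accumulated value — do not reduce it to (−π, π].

a = (v'−v)/dt = (0.608600)/0.2 = 3.0430
Δθ = θ'−θ = -0.319115;  (v·dt/L) = 12.7000·0.2/3.4 = 0.747059
tan δ = Δθ·L/(v·dt) = -0.427162  →  δ = -0.4037

δ = -0.4037, a = 3.0430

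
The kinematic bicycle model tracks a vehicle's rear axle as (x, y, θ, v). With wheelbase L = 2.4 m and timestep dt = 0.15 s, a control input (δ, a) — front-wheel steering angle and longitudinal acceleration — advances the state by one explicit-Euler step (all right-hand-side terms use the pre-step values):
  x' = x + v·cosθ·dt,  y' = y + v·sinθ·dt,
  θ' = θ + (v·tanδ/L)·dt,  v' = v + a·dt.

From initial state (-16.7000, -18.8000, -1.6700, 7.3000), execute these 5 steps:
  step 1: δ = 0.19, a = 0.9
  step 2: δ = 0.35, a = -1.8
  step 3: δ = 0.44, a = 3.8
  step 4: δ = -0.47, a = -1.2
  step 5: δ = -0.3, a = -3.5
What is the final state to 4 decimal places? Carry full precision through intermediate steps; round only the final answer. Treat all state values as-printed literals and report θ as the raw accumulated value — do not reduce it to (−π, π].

(-16.0940, -24.2729, -1.5934, 7.0300)

after step 1 (δ=0.19, a=0.9): (-16.808450, -19.889616, -1.582254, 7.435000)
after step 2 (δ=0.35, a=-1.8): (-16.821228, -21.004793, -1.412630, 7.165000)
after step 3 (δ=0.44, a=3.8): (-16.651946, -22.066128, -1.201808, 7.735000)
after step 4 (δ=-0.47, a=-1.2): (-16.233477, -23.148285, -1.447378, 7.555000)
after step 5 (δ=-0.3, a=-3.5): (-16.093968, -24.272915, -1.593443, 7.030000)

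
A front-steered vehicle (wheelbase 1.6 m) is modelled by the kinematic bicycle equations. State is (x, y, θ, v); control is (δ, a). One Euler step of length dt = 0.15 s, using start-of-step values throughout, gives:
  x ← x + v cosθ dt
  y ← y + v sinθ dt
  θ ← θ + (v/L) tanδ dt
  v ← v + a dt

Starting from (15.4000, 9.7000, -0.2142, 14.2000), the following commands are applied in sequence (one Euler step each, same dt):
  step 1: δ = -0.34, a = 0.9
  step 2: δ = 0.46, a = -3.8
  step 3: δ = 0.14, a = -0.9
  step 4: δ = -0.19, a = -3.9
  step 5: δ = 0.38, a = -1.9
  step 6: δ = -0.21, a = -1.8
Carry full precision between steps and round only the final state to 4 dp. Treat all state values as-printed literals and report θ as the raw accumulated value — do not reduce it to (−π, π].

(26.9372, 8.7699, 0.1503, 12.4900)

after step 1 (δ=-0.34, a=0.9): (17.481323, 9.247235, -0.685112, 14.335000)
after step 2 (δ=0.46, a=-3.8): (19.146364, 7.886643, -0.019276, 13.765000)
after step 3 (δ=0.14, a=-0.9): (21.210731, 7.846846, 0.162580, 13.630000)
after step 4 (δ=-0.19, a=-3.9): (23.228270, 8.177778, -0.083169, 13.045000)
after step 5 (δ=0.38, a=-1.9): (25.178256, 8.015225, 0.405300, 12.760000)
after step 6 (δ=-0.21, a=-1.8): (26.937192, 8.769905, 0.150329, 12.490000)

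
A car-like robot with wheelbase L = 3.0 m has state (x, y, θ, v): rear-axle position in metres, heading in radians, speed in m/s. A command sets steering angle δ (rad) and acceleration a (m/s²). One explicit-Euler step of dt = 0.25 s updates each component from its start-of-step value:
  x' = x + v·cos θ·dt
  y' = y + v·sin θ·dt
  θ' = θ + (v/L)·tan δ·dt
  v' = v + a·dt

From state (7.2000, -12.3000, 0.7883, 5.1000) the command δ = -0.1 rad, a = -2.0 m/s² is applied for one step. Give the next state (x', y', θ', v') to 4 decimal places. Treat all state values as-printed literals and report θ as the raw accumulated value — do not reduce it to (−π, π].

x' = 7.2000 + 5.1000·cos(0.7883)·0.25 = 8.0989
y' = -12.3000 + 5.1000·sin(0.7883)·0.25 = -11.3958
θ' = 0.7883 + (5.1000/3.0)·tan(-0.1)·0.25 = 0.7457
v' = 5.1000 − 2.0000·0.25 = 4.6000

(8.0989, -11.3958, 0.7457, 4.6000)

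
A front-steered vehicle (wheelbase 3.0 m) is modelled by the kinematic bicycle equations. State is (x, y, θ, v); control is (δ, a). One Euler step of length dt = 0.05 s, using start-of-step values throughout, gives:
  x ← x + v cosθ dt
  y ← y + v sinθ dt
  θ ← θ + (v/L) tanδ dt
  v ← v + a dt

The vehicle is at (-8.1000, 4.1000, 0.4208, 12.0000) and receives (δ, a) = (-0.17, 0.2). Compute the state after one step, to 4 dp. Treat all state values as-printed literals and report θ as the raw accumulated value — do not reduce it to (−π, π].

(-7.5523, 4.3451, 0.3865, 12.0100)

x' = -8.1000 + 12.0000·cos(0.4208)·0.05 = -7.5523
y' = 4.1000 + 12.0000·sin(0.4208)·0.05 = 4.3451
θ' = 0.4208 + (12.0000/3.0)·tan(-0.17)·0.05 = 0.3865
v' = 12.0000 + 0.2000·0.05 = 12.0100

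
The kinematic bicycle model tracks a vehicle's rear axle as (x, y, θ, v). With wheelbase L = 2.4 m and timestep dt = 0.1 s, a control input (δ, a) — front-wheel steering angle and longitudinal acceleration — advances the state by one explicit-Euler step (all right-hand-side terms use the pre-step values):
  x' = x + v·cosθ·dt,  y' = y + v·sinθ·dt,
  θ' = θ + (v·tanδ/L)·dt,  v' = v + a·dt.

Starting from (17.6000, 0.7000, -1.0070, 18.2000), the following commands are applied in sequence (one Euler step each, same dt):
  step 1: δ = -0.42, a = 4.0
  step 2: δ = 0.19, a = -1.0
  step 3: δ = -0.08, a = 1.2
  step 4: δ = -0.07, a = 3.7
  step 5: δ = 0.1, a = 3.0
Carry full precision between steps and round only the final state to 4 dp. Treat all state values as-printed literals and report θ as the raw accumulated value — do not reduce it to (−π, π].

(20.7208, -7.9814, -1.2334, 19.2900)

after step 1 (δ=-0.42, a=4.0): (18.572606, -0.838323, -1.345651, 18.600000)
after step 2 (δ=0.19, a=-1.0): (18.987847, -2.651380, -1.196603, 18.500000)
after step 3 (δ=-0.08, a=1.2): (19.664063, -4.373365, -1.258402, 18.620000)
after step 4 (δ=-0.07, a=3.7): (20.236327, -6.145245, -1.312799, 18.990000)
after step 5 (δ=0.1, a=3.0): (20.720847, -7.981393, -1.233409, 19.290000)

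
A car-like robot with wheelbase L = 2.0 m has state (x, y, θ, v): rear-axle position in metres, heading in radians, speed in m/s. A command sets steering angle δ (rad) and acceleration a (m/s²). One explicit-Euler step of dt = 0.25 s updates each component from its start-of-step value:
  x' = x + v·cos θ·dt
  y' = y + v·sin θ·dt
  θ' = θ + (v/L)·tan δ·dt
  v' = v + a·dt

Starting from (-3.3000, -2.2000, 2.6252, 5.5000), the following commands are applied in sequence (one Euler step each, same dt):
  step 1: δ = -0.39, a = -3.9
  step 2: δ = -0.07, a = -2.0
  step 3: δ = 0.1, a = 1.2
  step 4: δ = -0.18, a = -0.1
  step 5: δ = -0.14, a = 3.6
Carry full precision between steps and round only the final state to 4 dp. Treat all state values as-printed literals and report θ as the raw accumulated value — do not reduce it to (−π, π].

after step 1 (δ=-0.39, a=-3.9): (-4.495708, -1.521099, 2.342600, 4.525000)
after step 2 (δ=-0.07, a=-2.0): (-5.284675, -0.710384, 2.302941, 4.025000)
after step 3 (δ=0.1, a=1.2): (-5.957319, 0.038007, 2.353422, 4.325000)
after step 4 (δ=-0.18, a=-0.1): (-6.719755, 0.804683, 2.255045, 4.300000)
after step 5 (δ=-0.14, a=3.6): (-7.399253, 1.637694, 2.179299, 5.200000)

(-7.3993, 1.6377, 2.1793, 5.2000)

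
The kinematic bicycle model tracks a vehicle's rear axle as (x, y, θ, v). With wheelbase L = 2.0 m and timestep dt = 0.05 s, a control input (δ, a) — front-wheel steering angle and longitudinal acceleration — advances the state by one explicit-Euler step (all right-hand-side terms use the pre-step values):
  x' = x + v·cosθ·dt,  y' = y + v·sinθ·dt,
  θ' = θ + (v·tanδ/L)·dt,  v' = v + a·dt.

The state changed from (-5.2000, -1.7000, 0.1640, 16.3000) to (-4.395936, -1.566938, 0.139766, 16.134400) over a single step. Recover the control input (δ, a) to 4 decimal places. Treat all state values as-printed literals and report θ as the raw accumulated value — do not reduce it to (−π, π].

a = (v'−v)/dt = (-0.165600)/0.05 = -3.3120
Δθ = θ'−θ = -0.024234;  (v·dt/L) = 16.3000·0.05/2.0 = 0.407500
tan δ = Δθ·L/(v·dt) = -0.059470  →  δ = -0.0594

δ = -0.0594, a = -3.3120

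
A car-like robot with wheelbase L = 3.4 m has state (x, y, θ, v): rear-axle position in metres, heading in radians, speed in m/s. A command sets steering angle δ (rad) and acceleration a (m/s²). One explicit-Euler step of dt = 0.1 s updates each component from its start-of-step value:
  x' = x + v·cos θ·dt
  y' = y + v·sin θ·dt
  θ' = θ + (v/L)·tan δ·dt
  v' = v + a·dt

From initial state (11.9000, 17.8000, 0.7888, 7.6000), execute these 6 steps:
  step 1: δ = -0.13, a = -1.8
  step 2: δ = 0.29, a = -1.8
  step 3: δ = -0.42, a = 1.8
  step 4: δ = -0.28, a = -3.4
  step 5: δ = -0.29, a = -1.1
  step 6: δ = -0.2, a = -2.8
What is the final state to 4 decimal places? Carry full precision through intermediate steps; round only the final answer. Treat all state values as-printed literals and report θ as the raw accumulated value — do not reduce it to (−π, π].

(15.1479, 20.7106, 0.5632, 6.6900)

after step 1 (δ=-0.13, a=-1.8): (12.435570, 18.339226, 0.759576, 7.420000)
after step 2 (δ=0.29, a=-1.8): (12.973615, 18.850178, 0.824701, 7.240000)
after step 3 (δ=-0.42, a=1.8): (13.465049, 19.381843, 0.729607, 7.420000)
after step 4 (δ=-0.28, a=-3.4): (14.018163, 19.876443, 0.666852, 7.080000)
after step 5 (δ=-0.29, a=-1.1): (14.574490, 20.314352, 0.604712, 6.970000)
after step 6 (δ=-0.2, a=-2.8): (15.147888, 20.710615, 0.563157, 6.690000)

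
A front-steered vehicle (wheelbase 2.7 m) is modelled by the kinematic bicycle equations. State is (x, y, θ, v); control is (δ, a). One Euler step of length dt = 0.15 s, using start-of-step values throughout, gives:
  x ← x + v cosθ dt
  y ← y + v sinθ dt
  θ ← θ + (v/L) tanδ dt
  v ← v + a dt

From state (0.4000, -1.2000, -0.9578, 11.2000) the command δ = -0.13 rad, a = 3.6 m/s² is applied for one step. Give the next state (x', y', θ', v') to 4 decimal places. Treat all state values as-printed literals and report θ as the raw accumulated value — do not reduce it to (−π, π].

x' = 0.4000 + 11.2000·cos(-0.9578)·0.15 = 1.3665
y' = -1.2000 + 11.2000·sin(-0.9578)·0.15 = -2.5741
θ' = -0.9578 + (11.2000/2.7)·tan(-0.13)·0.15 = -1.0391
v' = 11.2000 + 3.6000·0.15 = 11.7400

(1.3665, -2.5741, -1.0391, 11.7400)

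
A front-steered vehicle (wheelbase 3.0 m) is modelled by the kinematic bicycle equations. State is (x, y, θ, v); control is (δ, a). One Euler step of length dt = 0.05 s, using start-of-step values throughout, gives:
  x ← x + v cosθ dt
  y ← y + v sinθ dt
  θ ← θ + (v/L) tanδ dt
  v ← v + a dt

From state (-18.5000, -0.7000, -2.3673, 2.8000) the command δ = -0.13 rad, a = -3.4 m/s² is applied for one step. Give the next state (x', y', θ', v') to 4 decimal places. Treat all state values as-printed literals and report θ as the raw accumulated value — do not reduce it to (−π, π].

x' = -18.5000 + 2.8000·cos(-2.3673)·0.05 = -18.6001
y' = -0.7000 + 2.8000·sin(-2.3673)·0.05 = -0.7979
θ' = -2.3673 + (2.8000/3.0)·tan(-0.13)·0.05 = -2.3734
v' = 2.8000 − 3.4000·0.05 = 2.6300

(-18.6001, -0.7979, -2.3734, 2.6300)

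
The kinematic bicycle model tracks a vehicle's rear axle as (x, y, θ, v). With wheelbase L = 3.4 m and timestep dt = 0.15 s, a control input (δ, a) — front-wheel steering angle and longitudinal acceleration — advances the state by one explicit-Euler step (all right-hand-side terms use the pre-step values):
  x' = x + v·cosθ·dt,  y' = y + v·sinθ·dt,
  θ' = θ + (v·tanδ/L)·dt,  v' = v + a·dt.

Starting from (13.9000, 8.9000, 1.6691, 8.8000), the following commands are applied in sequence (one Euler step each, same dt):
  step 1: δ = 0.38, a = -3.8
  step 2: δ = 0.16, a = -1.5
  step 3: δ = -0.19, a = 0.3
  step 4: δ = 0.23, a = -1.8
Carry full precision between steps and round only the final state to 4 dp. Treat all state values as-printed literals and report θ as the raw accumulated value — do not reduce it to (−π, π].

after step 1 (δ=0.38, a=-3.8): (13.770448, 10.213627, 1.824166, 8.230000)
after step 2 (δ=0.16, a=-1.5): (13.460999, 11.408714, 1.882761, 8.005000)
after step 3 (δ=-0.19, a=0.3): (13.092454, 12.551506, 1.814841, 8.050000)
after step 4 (δ=0.23, a=-1.8): (12.800686, 13.723226, 1.897996, 7.780000)

(12.8007, 13.7232, 1.8980, 7.7800)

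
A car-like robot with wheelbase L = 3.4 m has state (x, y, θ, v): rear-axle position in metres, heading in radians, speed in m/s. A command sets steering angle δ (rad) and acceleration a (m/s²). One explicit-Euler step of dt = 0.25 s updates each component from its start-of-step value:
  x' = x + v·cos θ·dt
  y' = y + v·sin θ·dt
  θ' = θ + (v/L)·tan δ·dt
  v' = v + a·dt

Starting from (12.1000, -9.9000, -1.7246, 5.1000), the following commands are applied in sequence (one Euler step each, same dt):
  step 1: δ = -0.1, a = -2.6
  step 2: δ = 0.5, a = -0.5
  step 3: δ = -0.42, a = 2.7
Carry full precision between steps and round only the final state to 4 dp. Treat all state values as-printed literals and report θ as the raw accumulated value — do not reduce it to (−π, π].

(11.6793, -13.3333, -1.7255, 5.0000)

after step 1 (δ=-0.1, a=-2.6): (11.904673, -11.159949, -1.762226, 4.450000)
after step 2 (δ=0.5, a=-0.5): (11.693006, -12.252128, -1.583472, 4.325000)
after step 3 (δ=-0.42, a=2.7): (11.679301, -13.333291, -1.725489, 5.000000)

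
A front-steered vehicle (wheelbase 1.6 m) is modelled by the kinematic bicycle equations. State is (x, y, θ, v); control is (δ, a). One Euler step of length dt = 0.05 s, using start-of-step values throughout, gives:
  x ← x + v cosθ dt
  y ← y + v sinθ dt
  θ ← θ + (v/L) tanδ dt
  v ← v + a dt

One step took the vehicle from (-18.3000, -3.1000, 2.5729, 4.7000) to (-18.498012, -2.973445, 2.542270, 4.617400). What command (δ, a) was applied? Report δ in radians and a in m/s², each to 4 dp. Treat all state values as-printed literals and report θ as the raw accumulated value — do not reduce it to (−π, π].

a = (v'−v)/dt = (-0.082600)/0.05 = -1.6520
Δθ = θ'−θ = -0.030630;  (v·dt/L) = 4.7000·0.05/1.6 = 0.146875
tan δ = Δθ·L/(v·dt) = -0.208545  →  δ = -0.2056

δ = -0.2056, a = -1.6520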